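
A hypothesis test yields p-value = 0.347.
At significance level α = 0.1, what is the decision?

Answer: fail to reject H₀

Derivation:
Compare p-value to α:
0.347 ≥ 0.1
Decision: fail to reject H₀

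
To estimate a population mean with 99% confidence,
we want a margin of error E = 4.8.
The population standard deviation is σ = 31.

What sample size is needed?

Answer: n = 277

Derivation:
z_0.005 = 2.576
n = (z×σ/E)² = (2.576×31/4.8)²
n = 276.7787
Round up: n = 277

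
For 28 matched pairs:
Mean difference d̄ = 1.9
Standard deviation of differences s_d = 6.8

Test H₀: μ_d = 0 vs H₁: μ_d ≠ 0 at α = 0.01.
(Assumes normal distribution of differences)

Answer: t = 1.4785, fail to reject H₀

Derivation:
df = n - 1 = 27
SE = s_d/√n = 6.8/√28 = 1.2851
t = d̄/SE = 1.9/1.2851 = 1.4785
Critical value: t_{0.005,27} = ±2.771
p-value ≈ 0.1508
Decision: fail to reject H₀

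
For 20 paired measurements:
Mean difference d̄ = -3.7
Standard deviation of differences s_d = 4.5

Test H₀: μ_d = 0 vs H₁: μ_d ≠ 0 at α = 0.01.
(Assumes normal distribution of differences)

Answer: t = -3.6772, reject H₀

Derivation:
df = n - 1 = 19
SE = s_d/√n = 4.5/√20 = 1.0062
t = d̄/SE = -3.7/1.0062 = -3.6772
Critical value: t_{0.005,19} = ±2.861
p-value ≈ 0.0016
Decision: reject H₀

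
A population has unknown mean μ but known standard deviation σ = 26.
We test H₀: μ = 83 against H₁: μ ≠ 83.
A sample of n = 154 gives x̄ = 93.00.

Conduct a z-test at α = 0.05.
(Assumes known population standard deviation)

Standard error: SE = σ/√n = 26/√154 = 2.0951
z-statistic: z = (x̄ - μ₀)/SE = (93.00 - 83)/2.0951 = 4.7730
Critical value: ±1.960
p-value < 0.0001
Decision: reject H₀

Answer: z = 4.7730, reject H₀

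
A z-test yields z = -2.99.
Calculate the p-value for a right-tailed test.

For z = -2.99:
p = P(Z > -2.99) = 1 - Φ(-2.99) = 0.9986

Answer: p-value ≈ 0.9986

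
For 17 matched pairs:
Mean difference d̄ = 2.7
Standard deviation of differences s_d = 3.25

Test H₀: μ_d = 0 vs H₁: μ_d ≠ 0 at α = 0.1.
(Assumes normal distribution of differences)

df = n - 1 = 16
SE = s_d/√n = 3.25/√17 = 0.7882
t = d̄/SE = 2.7/0.7882 = 3.4255
Critical value: t_{0.05,16} = ±1.746
p-value ≈ 0.0035
Decision: reject H₀

Answer: t = 3.4255, reject H₀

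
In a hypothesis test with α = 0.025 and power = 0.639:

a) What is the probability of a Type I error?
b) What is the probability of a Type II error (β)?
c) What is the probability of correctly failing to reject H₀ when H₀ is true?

a) Type I error probability = α = 0.025
b) Power = P(reject H₀ | H₁ true) = 1 - β = 0.639, so Type II error probability = β = 1 - Power = 0.361
c) P(fail to reject H₀ | H₀ true) = 1 - α = 0.975

Answer: a) 0.025, b) 0.361, c) 0.975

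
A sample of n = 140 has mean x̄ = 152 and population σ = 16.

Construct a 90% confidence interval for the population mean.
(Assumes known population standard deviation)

Confidence level: 90%, α = 0.1
z_0.05 = 1.645
SE = σ/√n = 16/√140 = 1.3522
Margin of error = 1.645 × 1.3522 = 2.2244
CI: x̄ ± margin = 152 ± 2.2244
CI: (149.7756, 154.2244)

Answer: (149.7756, 154.2244)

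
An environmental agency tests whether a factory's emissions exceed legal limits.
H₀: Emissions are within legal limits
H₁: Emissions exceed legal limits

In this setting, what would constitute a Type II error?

Type I error (α): Rejecting H₀ when H₀ is true
Type II error (β): Failing to reject H₀ when H₁ is true

Answer: Failing to cite a factory whose emissions actually exceed the limit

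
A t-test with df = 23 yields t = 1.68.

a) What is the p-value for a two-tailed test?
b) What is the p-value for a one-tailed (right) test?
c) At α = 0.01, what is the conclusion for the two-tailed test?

Answer: a) 0.1065, b) 0.0532, c) fail to reject H₀

Derivation:
Using t-distribution with df = 23:
a) Two-tailed: p = 2×P(T > 1.68) = 0.1065
b) One-tailed: p = P(T > 1.68) = 0.0532
c) 0.1065 ≥ 0.01, fail to reject H₀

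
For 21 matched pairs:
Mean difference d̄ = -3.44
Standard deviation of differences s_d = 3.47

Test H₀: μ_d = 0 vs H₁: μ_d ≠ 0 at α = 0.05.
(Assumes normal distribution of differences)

Answer: t = -4.5431, reject H₀

Derivation:
df = n - 1 = 20
SE = s_d/√n = 3.47/√21 = 0.7572
t = d̄/SE = -3.44/0.7572 = -4.5431
Critical value: t_{0.025,20} = ±2.086
p-value ≈ 0.0002
Decision: reject H₀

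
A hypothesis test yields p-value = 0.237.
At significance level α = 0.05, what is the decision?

Compare p-value to α:
0.237 ≥ 0.05
Decision: fail to reject H₀

Answer: fail to reject H₀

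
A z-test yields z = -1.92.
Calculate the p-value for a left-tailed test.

For z = -1.92:
p = P(Z < -1.92) = Φ(-1.92) = 0.0274

Answer: p-value ≈ 0.0274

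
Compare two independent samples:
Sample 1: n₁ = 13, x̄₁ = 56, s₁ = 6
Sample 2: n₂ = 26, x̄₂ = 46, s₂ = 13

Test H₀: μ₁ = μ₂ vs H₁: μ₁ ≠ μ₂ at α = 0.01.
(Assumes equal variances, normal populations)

Pooled variance: s²_p = [12×6² + 25×13²]/(37) = 125.8649
s_p = 11.2190
SE = s_p×√(1/n₁ + 1/n₂) = 11.2190×√(1/13 + 1/26) = 3.8109
t = (x̄₁ - x̄₂)/SE = (56 - 46)/3.8109 = 2.6241
df = 37, t-critical = ±2.715
Decision: fail to reject H₀

Answer: t = 2.6241, fail to reject H₀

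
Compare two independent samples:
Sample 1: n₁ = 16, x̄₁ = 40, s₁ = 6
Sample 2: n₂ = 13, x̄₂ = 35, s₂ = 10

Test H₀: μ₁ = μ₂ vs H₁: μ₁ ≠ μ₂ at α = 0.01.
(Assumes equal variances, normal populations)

Pooled variance: s²_p = [15×6² + 12×10²]/(27) = 64.4444
s_p = 8.0277
SE = s_p×√(1/n₁ + 1/n₂) = 8.0277×√(1/16 + 1/13) = 2.9975
t = (x̄₁ - x̄₂)/SE = (40 - 35)/2.9975 = 1.6681
df = 27, t-critical = ±2.771
Decision: fail to reject H₀

Answer: t = 1.6681, fail to reject H₀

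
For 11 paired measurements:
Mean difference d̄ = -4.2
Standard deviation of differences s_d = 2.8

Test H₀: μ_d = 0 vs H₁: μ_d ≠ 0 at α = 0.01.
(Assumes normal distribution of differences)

Answer: t = -4.9751, reject H₀

Derivation:
df = n - 1 = 10
SE = s_d/√n = 2.8/√11 = 0.8442
t = d̄/SE = -4.2/0.8442 = -4.9751
Critical value: t_{0.005,10} = ±3.169
p-value ≈ 0.0006
Decision: reject H₀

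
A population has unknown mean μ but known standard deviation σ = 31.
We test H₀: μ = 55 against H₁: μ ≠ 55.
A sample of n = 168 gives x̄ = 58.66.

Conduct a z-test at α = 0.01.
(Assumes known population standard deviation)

Standard error: SE = σ/√n = 31/√168 = 2.3917
z-statistic: z = (x̄ - μ₀)/SE = (58.66 - 55)/2.3917 = 1.5303
Critical value: ±2.576
p-value = 0.1259
Decision: fail to reject H₀

Answer: z = 1.5303, fail to reject H₀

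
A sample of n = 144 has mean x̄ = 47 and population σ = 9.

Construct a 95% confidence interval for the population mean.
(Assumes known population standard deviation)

Answer: (45.5300, 48.4700)

Derivation:
Confidence level: 95%, α = 0.05
z_0.025 = 1.960
SE = σ/√n = 9/√144 = 0.7500
Margin of error = 1.960 × 0.7500 = 1.4700
CI: x̄ ± margin = 47 ± 1.4700
CI: (45.5300, 48.4700)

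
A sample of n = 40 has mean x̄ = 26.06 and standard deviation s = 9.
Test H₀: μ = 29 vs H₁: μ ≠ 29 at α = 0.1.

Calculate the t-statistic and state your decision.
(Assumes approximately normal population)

Answer: t = -2.0661, reject H₀

Derivation:
df = n - 1 = 39
SE = s/√n = 9/√40 = 1.4230
t = (x̄ - μ₀)/SE = (26.06 - 29)/1.4230 = -2.0661
Critical value: t_{0.05,39} = ±1.685
p-value ≈ 0.0455
Decision: reject H₀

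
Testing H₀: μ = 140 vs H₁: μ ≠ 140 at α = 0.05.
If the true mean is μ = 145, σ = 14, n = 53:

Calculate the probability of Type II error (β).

SE = σ/√n = 14/√53 = 1.9230
Critical values: μ₀ ± z_0.025×SE = 140 ± 1.960×1.9230
Acceptance region: (136.2309, 143.7691)
Under H₁ (μ = 145): z_high = (143.7691 - 145)/1.9230 = -0.6401, z_low = (136.2309 - 145)/1.9230 = -4.5601
β = P(not reject | H₁) = Φ(-0.6401) - Φ(-4.5601) ≈ 0.2611

Answer: β ≈ 0.2611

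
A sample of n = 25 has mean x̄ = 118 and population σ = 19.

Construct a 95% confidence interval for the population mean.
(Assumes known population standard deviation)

Confidence level: 95%, α = 0.05
z_0.025 = 1.960
SE = σ/√n = 19/√25 = 3.8000
Margin of error = 1.960 × 3.8000 = 7.4480
CI: x̄ ± margin = 118 ± 7.4480
CI: (110.5520, 125.4480)

Answer: (110.5520, 125.4480)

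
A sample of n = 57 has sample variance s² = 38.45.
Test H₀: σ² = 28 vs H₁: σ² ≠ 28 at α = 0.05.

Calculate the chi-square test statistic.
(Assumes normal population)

df = n - 1 = 56
χ² = (n-1)s²/σ₀² = 56×38.45/28 = 76.9000
Critical values: χ²_{0.975,56} = 37.212, χ²_{0.025,56} = 78.567
Rejection region: χ² < 37.212 or χ² > 78.567
Decision: fail to reject H₀

Answer: χ² = 76.9000, fail to reject H₀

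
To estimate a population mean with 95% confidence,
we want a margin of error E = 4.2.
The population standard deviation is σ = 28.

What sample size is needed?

z_0.025 = 1.960
n = (z×σ/E)² = (1.960×28/4.2)²
n = 170.7378
Round up: n = 171

Answer: n = 171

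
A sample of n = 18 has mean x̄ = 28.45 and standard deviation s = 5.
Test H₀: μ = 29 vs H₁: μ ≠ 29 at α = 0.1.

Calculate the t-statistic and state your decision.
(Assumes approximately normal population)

df = n - 1 = 17
SE = s/√n = 5/√18 = 1.1785
t = (x̄ - μ₀)/SE = (28.45 - 29)/1.1785 = -0.4667
Critical value: t_{0.05,17} = ±1.740
p-value ≈ 0.6466
Decision: fail to reject H₀

Answer: t = -0.4667, fail to reject H₀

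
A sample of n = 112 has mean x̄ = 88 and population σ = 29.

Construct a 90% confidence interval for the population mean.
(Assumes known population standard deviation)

Confidence level: 90%, α = 0.1
z_0.05 = 1.645
SE = σ/√n = 29/√112 = 2.7402
Margin of error = 1.645 × 2.7402 = 4.5076
CI: x̄ ± margin = 88 ± 4.5076
CI: (83.4924, 92.5076)

Answer: (83.4924, 92.5076)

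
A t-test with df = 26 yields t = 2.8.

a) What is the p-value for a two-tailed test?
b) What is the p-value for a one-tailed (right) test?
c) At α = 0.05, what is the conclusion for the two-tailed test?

Answer: a) 0.0095, b) 0.0048, c) reject H₀

Derivation:
Using t-distribution with df = 26:
a) Two-tailed: p = 2×P(T > 2.8) = 0.0095
b) One-tailed: p = P(T > 2.8) = 0.0048
c) 0.0095 < 0.05, reject H₀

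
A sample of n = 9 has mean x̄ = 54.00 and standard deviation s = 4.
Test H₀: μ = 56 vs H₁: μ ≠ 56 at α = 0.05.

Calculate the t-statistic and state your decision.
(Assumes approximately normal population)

df = n - 1 = 8
SE = s/√n = 4/√9 = 1.3333
t = (x̄ - μ₀)/SE = (54.00 - 56)/1.3333 = -1.5000
Critical value: t_{0.025,8} = ±2.306
p-value ≈ 0.1720
Decision: fail to reject H₀

Answer: t = -1.5000, fail to reject H₀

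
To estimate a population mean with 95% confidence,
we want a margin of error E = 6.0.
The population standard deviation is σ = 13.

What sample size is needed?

z_0.025 = 1.960
n = (z×σ/E)² = (1.960×13/6.0)²
n = 18.0342
Round up: n = 19

Answer: n = 19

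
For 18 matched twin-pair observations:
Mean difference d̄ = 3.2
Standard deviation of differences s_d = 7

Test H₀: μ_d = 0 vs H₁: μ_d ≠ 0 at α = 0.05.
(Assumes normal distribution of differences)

Answer: t = 1.9395, fail to reject H₀

Derivation:
df = n - 1 = 17
SE = s_d/√n = 7/√18 = 1.6499
t = d̄/SE = 3.2/1.6499 = 1.9395
Critical value: t_{0.025,17} = ±2.110
p-value ≈ 0.0692
Decision: fail to reject H₀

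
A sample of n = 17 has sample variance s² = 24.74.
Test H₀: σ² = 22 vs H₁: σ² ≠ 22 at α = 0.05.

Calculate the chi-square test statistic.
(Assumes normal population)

df = n - 1 = 16
χ² = (n-1)s²/σ₀² = 16×24.74/22 = 17.9927
Critical values: χ²_{0.975,16} = 6.908, χ²_{0.025,16} = 28.845
Rejection region: χ² < 6.908 or χ² > 28.845
Decision: fail to reject H₀

Answer: χ² = 17.9927, fail to reject H₀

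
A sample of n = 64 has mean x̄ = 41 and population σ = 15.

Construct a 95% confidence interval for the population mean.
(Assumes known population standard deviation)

Confidence level: 95%, α = 0.05
z_0.025 = 1.960
SE = σ/√n = 15/√64 = 1.8750
Margin of error = 1.960 × 1.8750 = 3.6750
CI: x̄ ± margin = 41 ± 3.6750
CI: (37.3250, 44.6750)

Answer: (37.3250, 44.6750)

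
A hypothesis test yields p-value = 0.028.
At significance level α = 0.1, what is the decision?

Answer: reject H₀

Derivation:
Compare p-value to α:
0.028 < 0.1
Decision: reject H₀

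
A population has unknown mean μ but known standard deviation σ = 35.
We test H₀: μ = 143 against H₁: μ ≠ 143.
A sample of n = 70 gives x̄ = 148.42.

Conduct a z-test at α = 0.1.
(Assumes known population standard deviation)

Answer: z = 1.2956, fail to reject H₀

Derivation:
Standard error: SE = σ/√n = 35/√70 = 4.1833
z-statistic: z = (x̄ - μ₀)/SE = (148.42 - 143)/4.1833 = 1.2956
Critical value: ±1.645
p-value = 0.1951
Decision: fail to reject H₀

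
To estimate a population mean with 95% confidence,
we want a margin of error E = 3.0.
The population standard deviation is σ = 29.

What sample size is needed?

z_0.025 = 1.960
n = (z×σ/E)² = (1.960×29/3.0)²
n = 358.9762
Round up: n = 359

Answer: n = 359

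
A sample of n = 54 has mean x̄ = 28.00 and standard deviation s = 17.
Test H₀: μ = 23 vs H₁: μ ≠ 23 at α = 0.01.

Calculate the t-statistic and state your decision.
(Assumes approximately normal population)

df = n - 1 = 53
SE = s/√n = 17/√54 = 2.3134
t = (x̄ - μ₀)/SE = (28.00 - 23)/2.3134 = 2.1613
Critical value: t_{0.005,53} = ±2.672
p-value ≈ 0.0352
Decision: fail to reject H₀

Answer: t = 2.1613, fail to reject H₀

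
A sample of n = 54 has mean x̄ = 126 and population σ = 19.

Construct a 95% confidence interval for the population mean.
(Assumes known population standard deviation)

Answer: (120.9322, 131.0678)

Derivation:
Confidence level: 95%, α = 0.05
z_0.025 = 1.960
SE = σ/√n = 19/√54 = 2.5856
Margin of error = 1.960 × 2.5856 = 5.0678
CI: x̄ ± margin = 126 ± 5.0678
CI: (120.9322, 131.0678)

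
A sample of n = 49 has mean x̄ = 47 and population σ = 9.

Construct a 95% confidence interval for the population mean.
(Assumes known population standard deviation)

Confidence level: 95%, α = 0.05
z_0.025 = 1.960
SE = σ/√n = 9/√49 = 1.2857
Margin of error = 1.960 × 1.2857 = 2.5200
CI: x̄ ± margin = 47 ± 2.5200
CI: (44.4800, 49.5200)

Answer: (44.4800, 49.5200)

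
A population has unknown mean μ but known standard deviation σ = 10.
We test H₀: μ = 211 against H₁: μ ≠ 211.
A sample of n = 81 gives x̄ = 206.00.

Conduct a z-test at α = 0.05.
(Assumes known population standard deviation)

Answer: z = -4.5000, reject H₀

Derivation:
Standard error: SE = σ/√n = 10/√81 = 1.1111
z-statistic: z = (x̄ - μ₀)/SE = (206.00 - 211)/1.1111 = -4.5000
Critical value: ±1.960
p-value < 0.0001
Decision: reject H₀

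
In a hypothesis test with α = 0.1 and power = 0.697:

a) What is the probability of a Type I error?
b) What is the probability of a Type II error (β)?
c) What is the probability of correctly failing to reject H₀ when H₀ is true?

a) Type I error probability = α = 0.1
b) Power = P(reject H₀ | H₁ true) = 1 - β = 0.697, so Type II error probability = β = 1 - Power = 0.303
c) P(fail to reject H₀ | H₀ true) = 1 - α = 0.9

Answer: a) 0.1, b) 0.303, c) 0.9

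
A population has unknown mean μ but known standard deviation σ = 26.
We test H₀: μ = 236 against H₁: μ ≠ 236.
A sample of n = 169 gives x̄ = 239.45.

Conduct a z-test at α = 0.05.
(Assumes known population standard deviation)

Standard error: SE = σ/√n = 26/√169 = 2.0000
z-statistic: z = (x̄ - μ₀)/SE = (239.45 - 236)/2.0000 = 1.7250
Critical value: ±1.960
p-value = 0.0845
Decision: fail to reject H₀

Answer: z = 1.7250, fail to reject H₀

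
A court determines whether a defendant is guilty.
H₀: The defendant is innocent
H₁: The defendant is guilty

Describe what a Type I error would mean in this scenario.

Answer: Convicting an innocent person

Derivation:
A Type I error (probability α) occurs when we reject a true H₀.
A Type II error (probability β) occurs when we fail to reject a false H₀.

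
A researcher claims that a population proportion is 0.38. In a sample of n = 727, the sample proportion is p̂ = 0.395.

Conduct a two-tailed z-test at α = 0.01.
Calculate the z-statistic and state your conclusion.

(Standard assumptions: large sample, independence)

H₀: p = 0.38, H₁: p ≠ 0.38
Standard error: SE = √(p₀(1-p₀)/n) = √(0.38×0.62/727) = 0.018002
z-statistic: z = (p̂ - p₀)/SE = (0.395 - 0.38)/0.018002 = 0.8332
Critical value: z_0.005 = ±2.576
p-value = 0.4047
Decision: fail to reject H₀ at α = 0.01

Answer: z = 0.8332, fail to reject H₀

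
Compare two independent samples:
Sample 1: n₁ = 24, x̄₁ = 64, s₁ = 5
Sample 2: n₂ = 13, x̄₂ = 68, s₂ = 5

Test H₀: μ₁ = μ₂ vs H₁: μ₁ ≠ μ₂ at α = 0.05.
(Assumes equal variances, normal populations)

Pooled variance: s²_p = [23×5² + 12×5²]/(35) = 25.0000
s_p = 5.0000
SE = s_p×√(1/n₁ + 1/n₂) = 5.0000×√(1/24 + 1/13) = 1.7218
t = (x̄₁ - x̄₂)/SE = (64 - 68)/1.7218 = -2.3232
df = 35, t-critical = ±2.030
Decision: reject H₀

Answer: t = -2.3232, reject H₀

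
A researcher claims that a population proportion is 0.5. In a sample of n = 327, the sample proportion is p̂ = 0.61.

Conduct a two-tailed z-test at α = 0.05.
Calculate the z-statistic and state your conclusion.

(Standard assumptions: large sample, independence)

Answer: z = 3.9783, reject H₀

Derivation:
H₀: p = 0.5, H₁: p ≠ 0.5
Standard error: SE = √(p₀(1-p₀)/n) = √(0.5×0.5/327) = 0.027650
z-statistic: z = (p̂ - p₀)/SE = (0.61 - 0.5)/0.027650 = 3.9783
Critical value: z_0.025 = ±1.960
p-value = 0.0001
Decision: reject H₀ at α = 0.05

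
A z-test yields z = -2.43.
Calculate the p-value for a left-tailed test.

For z = -2.43:
p = P(Z < -2.43) = Φ(-2.43) = 0.0075

Answer: p-value ≈ 0.0075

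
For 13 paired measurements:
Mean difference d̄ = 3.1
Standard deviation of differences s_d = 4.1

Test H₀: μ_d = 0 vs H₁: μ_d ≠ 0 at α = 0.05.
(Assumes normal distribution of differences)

Answer: t = 2.7262, reject H₀

Derivation:
df = n - 1 = 12
SE = s_d/√n = 4.1/√13 = 1.1371
t = d̄/SE = 3.1/1.1371 = 2.7262
Critical value: t_{0.025,12} = ±2.179
p-value ≈ 0.0184
Decision: reject H₀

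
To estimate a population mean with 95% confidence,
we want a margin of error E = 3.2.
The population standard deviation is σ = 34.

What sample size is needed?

z_0.025 = 1.960
n = (z×σ/E)² = (1.960×34/3.2)²
n = 433.6806
Round up: n = 434

Answer: n = 434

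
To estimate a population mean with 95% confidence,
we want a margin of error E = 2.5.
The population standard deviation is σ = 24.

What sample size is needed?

z_0.025 = 1.960
n = (z×σ/E)² = (1.960×24/2.5)²
n = 354.0419
Round up: n = 355

Answer: n = 355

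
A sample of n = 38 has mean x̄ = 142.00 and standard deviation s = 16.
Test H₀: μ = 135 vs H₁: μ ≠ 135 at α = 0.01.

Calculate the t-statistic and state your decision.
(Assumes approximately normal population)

df = n - 1 = 37
SE = s/√n = 16/√38 = 2.5955
t = (x̄ - μ₀)/SE = (142.00 - 135)/2.5955 = 2.6970
Critical value: t_{0.005,37} = ±2.715
p-value ≈ 0.0105
Decision: fail to reject H₀

Answer: t = 2.6970, fail to reject H₀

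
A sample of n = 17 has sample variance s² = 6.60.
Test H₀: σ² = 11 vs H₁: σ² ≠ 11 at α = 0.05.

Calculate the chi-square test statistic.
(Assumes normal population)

df = n - 1 = 16
χ² = (n-1)s²/σ₀² = 16×6.60/11 = 9.6000
Critical values: χ²_{0.975,16} = 6.908, χ²_{0.025,16} = 28.845
Rejection region: χ² < 6.908 or χ² > 28.845
Decision: fail to reject H₀

Answer: χ² = 9.6000, fail to reject H₀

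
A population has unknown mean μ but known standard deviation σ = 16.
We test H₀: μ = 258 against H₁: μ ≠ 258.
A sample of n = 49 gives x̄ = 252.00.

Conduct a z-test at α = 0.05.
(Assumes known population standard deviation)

Standard error: SE = σ/√n = 16/√49 = 2.2857
z-statistic: z = (x̄ - μ₀)/SE = (252.00 - 258)/2.2857 = -2.6250
Critical value: ±1.960
p-value = 0.0087
Decision: reject H₀

Answer: z = -2.6250, reject H₀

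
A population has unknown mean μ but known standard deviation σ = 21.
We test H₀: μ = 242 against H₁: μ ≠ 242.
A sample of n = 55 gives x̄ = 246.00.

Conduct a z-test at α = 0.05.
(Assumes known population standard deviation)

Answer: z = 1.4126, fail to reject H₀

Derivation:
Standard error: SE = σ/√n = 21/√55 = 2.8316
z-statistic: z = (x̄ - μ₀)/SE = (246.00 - 242)/2.8316 = 1.4126
Critical value: ±1.960
p-value = 0.1578
Decision: fail to reject H₀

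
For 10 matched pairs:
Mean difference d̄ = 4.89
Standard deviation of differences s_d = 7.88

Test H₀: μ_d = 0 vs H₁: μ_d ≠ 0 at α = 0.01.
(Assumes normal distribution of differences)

Answer: t = 1.9624, fail to reject H₀

Derivation:
df = n - 1 = 9
SE = s_d/√n = 7.88/√10 = 2.4919
t = d̄/SE = 4.89/2.4919 = 1.9624
Critical value: t_{0.005,9} = ±3.250
p-value ≈ 0.0813
Decision: fail to reject H₀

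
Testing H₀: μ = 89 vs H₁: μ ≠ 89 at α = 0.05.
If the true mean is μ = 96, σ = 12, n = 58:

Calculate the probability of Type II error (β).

SE = σ/√n = 12/√58 = 1.5757
Critical values: μ₀ ± z_0.025×SE = 89 ± 1.960×1.5757
Acceptance region: (85.9116, 92.0884)
Under H₁ (μ = 96): z_high = (92.0884 - 96)/1.5757 = -2.4825, z_low = (85.9116 - 96)/1.5757 = -6.4025
β = P(not reject | H₁) = Φ(-2.4825) - Φ(-6.4025) ≈ 0.0065

Answer: β ≈ 0.0065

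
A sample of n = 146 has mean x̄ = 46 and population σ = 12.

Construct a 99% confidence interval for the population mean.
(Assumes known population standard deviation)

Answer: (43.4418, 48.5582)

Derivation:
Confidence level: 99%, α = 0.01
z_0.005 = 2.576
SE = σ/√n = 12/√146 = 0.9931
Margin of error = 2.576 × 0.9931 = 2.5582
CI: x̄ ± margin = 46 ± 2.5582
CI: (43.4418, 48.5582)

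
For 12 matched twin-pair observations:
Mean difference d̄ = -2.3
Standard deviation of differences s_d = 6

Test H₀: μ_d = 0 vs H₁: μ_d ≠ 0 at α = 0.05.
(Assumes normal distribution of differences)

df = n - 1 = 11
SE = s_d/√n = 6/√12 = 1.7321
t = d̄/SE = -2.3/1.7321 = -1.3279
Critical value: t_{0.025,11} = ±2.201
p-value ≈ 0.2111
Decision: fail to reject H₀

Answer: t = -1.3279, fail to reject H₀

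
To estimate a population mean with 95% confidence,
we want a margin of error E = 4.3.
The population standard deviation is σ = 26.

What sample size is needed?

Answer: n = 141

Derivation:
z_0.025 = 1.960
n = (z×σ/E)² = (1.960×26/4.3)²
n = 140.4501
Round up: n = 141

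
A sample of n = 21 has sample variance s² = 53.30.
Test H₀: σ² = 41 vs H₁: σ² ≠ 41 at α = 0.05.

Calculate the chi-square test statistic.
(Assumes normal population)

df = n - 1 = 20
χ² = (n-1)s²/σ₀² = 20×53.30/41 = 26.0000
Critical values: χ²_{0.975,20} = 9.591, χ²_{0.025,20} = 34.170
Rejection region: χ² < 9.591 or χ² > 34.170
Decision: fail to reject H₀

Answer: χ² = 26.0000, fail to reject H₀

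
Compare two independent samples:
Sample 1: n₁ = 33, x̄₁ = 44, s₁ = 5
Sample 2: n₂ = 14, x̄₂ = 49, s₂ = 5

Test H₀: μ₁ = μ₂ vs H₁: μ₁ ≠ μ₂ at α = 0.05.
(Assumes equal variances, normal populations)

Answer: t = -3.1352, reject H₀

Derivation:
Pooled variance: s²_p = [32×5² + 13×5²]/(45) = 25.0000
s_p = 5.0000
SE = s_p×√(1/n₁ + 1/n₂) = 5.0000×√(1/33 + 1/14) = 1.5948
t = (x̄₁ - x̄₂)/SE = (44 - 49)/1.5948 = -3.1352
df = 45, t-critical = ±2.014
Decision: reject H₀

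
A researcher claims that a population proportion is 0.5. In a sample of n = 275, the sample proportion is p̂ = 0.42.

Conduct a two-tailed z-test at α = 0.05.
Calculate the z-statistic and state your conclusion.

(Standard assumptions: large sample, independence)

Answer: z = -2.6533, reject H₀

Derivation:
H₀: p = 0.5, H₁: p ≠ 0.5
Standard error: SE = √(p₀(1-p₀)/n) = √(0.5×0.5/275) = 0.030151
z-statistic: z = (p̂ - p₀)/SE = (0.42 - 0.5)/0.030151 = -2.6533
Critical value: z_0.025 = ±1.960
p-value = 0.0080
Decision: reject H₀ at α = 0.05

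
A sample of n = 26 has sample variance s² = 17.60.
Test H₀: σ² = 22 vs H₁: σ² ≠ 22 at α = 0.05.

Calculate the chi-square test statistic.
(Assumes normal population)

Answer: χ² = 20.0000, fail to reject H₀

Derivation:
df = n - 1 = 25
χ² = (n-1)s²/σ₀² = 25×17.60/22 = 20.0000
Critical values: χ²_{0.975,25} = 13.120, χ²_{0.025,25} = 40.646
Rejection region: χ² < 13.120 or χ² > 40.646
Decision: fail to reject H₀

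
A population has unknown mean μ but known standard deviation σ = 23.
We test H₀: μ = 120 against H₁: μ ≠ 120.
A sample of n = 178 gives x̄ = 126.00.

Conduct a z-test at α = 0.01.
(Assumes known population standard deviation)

Answer: z = 3.4805, reject H₀

Derivation:
Standard error: SE = σ/√n = 23/√178 = 1.7239
z-statistic: z = (x̄ - μ₀)/SE = (126.00 - 120)/1.7239 = 3.4805
Critical value: ±2.576
p-value = 0.0005
Decision: reject H₀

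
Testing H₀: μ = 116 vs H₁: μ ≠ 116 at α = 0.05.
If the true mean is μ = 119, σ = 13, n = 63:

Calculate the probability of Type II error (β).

SE = σ/√n = 13/√63 = 1.6378
Critical values: μ₀ ± z_0.025×SE = 116 ± 1.960×1.6378
Acceptance region: (112.7899, 119.2101)
Under H₁ (μ = 119): z_high = (119.2101 - 119)/1.6378 = 0.1283, z_low = (112.7899 - 119)/1.6378 = -3.7917
β = P(not reject | H₁) = Φ(0.1283) - Φ(-3.7917) ≈ 0.5510

Answer: β ≈ 0.5510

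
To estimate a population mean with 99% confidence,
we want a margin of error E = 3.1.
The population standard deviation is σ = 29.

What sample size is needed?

Answer: n = 581

Derivation:
z_0.005 = 2.576
n = (z×σ/E)² = (2.576×29/3.1)²
n = 580.7167
Round up: n = 581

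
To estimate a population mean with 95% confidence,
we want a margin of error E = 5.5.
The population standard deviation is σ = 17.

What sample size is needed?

Answer: n = 37

Derivation:
z_0.025 = 1.960
n = (z×σ/E)² = (1.960×17/5.5)²
n = 36.7016
Round up: n = 37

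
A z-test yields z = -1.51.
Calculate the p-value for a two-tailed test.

For z = -1.51:
p = 2×P(Z > |-1.51|) = 2×(1 - Φ(1.51)) = 0.1310

Answer: p-value ≈ 0.1310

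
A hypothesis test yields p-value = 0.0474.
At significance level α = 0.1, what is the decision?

Compare p-value to α:
0.0474 < 0.1
Decision: reject H₀

Answer: reject H₀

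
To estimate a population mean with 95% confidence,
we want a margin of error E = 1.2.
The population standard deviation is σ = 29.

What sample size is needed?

Answer: n = 2244

Derivation:
z_0.025 = 1.960
n = (z×σ/E)² = (1.960×29/1.2)²
n = 2243.6011
Round up: n = 2244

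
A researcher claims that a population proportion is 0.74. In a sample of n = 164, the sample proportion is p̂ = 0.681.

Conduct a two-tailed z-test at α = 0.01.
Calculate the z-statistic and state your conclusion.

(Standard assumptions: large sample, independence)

H₀: p = 0.74, H₁: p ≠ 0.74
Standard error: SE = √(p₀(1-p₀)/n) = √(0.74×0.26/164) = 0.034252
z-statistic: z = (p̂ - p₀)/SE = (0.681 - 0.74)/0.034252 = -1.7225
Critical value: z_0.005 = ±2.576
p-value = 0.0850
Decision: fail to reject H₀ at α = 0.01

Answer: z = -1.7225, fail to reject H₀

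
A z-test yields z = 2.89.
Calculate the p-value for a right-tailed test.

Answer: p-value ≈ 0.0019

Derivation:
For z = 2.89:
p = P(Z > 2.89) = 1 - Φ(2.89) = 0.0019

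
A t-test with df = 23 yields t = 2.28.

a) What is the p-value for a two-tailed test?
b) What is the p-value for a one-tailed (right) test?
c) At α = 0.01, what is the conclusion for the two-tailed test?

Answer: a) 0.0322, b) 0.0161, c) fail to reject H₀

Derivation:
Using t-distribution with df = 23:
a) Two-tailed: p = 2×P(T > 2.28) = 0.0322
b) One-tailed: p = P(T > 2.28) = 0.0161
c) 0.0322 ≥ 0.01, fail to reject H₀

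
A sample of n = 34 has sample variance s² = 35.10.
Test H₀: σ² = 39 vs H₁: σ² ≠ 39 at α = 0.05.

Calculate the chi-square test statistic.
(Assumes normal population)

df = n - 1 = 33
χ² = (n-1)s²/σ₀² = 33×35.10/39 = 29.7000
Critical values: χ²_{0.975,33} = 19.047, χ²_{0.025,33} = 50.725
Rejection region: χ² < 19.047 or χ² > 50.725
Decision: fail to reject H₀

Answer: χ² = 29.7000, fail to reject H₀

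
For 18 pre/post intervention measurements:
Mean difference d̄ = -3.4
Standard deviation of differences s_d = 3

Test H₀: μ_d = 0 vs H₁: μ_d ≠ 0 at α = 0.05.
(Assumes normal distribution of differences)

df = n - 1 = 17
SE = s_d/√n = 3/√18 = 0.7071
t = d̄/SE = -3.4/0.7071 = -4.8084
Critical value: t_{0.025,17} = ±2.110
p-value ≈ 0.0002
Decision: reject H₀

Answer: t = -4.8084, reject H₀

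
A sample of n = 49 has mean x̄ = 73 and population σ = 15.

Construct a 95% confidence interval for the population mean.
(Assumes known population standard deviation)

Confidence level: 95%, α = 0.05
z_0.025 = 1.960
SE = σ/√n = 15/√49 = 2.1429
Margin of error = 1.960 × 2.1429 = 4.2001
CI: x̄ ± margin = 73 ± 4.2001
CI: (68.7999, 77.2001)

Answer: (68.7999, 77.2001)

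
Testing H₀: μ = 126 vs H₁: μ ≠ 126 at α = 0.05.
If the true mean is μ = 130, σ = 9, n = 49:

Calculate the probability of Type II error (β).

SE = σ/√n = 9/√49 = 1.2857
Critical values: μ₀ ± z_0.025×SE = 126 ± 1.960×1.2857
Acceptance region: (123.4800, 128.5200)
Under H₁ (μ = 130): z_high = (128.5200 - 130)/1.2857 = -1.1511, z_low = (123.4800 - 130)/1.2857 = -5.0712
β = P(not reject | H₁) = Φ(-1.1511) - Φ(-5.0712) ≈ 0.1248

Answer: β ≈ 0.1248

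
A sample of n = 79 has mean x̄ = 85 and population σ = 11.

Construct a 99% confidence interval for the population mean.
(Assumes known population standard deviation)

Confidence level: 99%, α = 0.01
z_0.005 = 2.576
SE = σ/√n = 11/√79 = 1.2376
Margin of error = 2.576 × 1.2376 = 3.1881
CI: x̄ ± margin = 85 ± 3.1881
CI: (81.8119, 88.1881)

Answer: (81.8119, 88.1881)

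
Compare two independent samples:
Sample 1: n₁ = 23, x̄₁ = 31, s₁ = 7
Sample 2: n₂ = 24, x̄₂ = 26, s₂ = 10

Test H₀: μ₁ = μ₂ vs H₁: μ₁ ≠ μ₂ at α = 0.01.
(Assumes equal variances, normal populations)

Pooled variance: s²_p = [22×7² + 23×10²]/(45) = 75.0667
s_p = 8.6641
SE = s_p×√(1/n₁ + 1/n₂) = 8.6641×√(1/23 + 1/24) = 2.5282
t = (x̄₁ - x̄₂)/SE = (31 - 26)/2.5282 = 1.9777
df = 45, t-critical = ±2.690
Decision: fail to reject H₀

Answer: t = 1.9777, fail to reject H₀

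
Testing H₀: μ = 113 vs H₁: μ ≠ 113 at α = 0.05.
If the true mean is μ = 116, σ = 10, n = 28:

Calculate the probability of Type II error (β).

SE = σ/√n = 10/√28 = 1.8898
Critical values: μ₀ ± z_0.025×SE = 113 ± 1.960×1.8898
Acceptance region: (109.2960, 116.7040)
Under H₁ (μ = 116): z_high = (116.7040 - 116)/1.8898 = 0.3725, z_low = (109.2960 - 116)/1.8898 = -3.5475
β = P(not reject | H₁) = Φ(0.3725) - Φ(-3.5475) ≈ 0.6450

Answer: β ≈ 0.6450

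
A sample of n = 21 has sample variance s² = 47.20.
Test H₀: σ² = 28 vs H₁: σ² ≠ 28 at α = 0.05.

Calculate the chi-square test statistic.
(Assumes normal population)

Answer: χ² = 33.7143, fail to reject H₀

Derivation:
df = n - 1 = 20
χ² = (n-1)s²/σ₀² = 20×47.20/28 = 33.7143
Critical values: χ²_{0.975,20} = 9.591, χ²_{0.025,20} = 34.170
Rejection region: χ² < 9.591 or χ² > 34.170
Decision: fail to reject H₀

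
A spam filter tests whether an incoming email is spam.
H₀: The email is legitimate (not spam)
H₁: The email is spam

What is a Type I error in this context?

Type I error: rejecting H₀ when it is actually true (false positive).
Type II error: failing to reject H₀ when H₁ is actually true (false negative).

Answer: Marking a legitimate email as spam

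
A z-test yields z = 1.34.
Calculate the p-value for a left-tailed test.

For z = 1.34:
p = P(Z < 1.34) = Φ(1.34) = 0.9099

Answer: p-value ≈ 0.9099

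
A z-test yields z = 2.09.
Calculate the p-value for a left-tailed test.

Answer: p-value ≈ 0.9817

Derivation:
For z = 2.09:
p = P(Z < 2.09) = Φ(2.09) = 0.9817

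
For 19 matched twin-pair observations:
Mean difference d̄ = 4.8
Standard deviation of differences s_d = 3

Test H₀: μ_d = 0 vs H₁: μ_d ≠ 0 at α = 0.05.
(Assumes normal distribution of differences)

Answer: t = 6.9747, reject H₀

Derivation:
df = n - 1 = 18
SE = s_d/√n = 3/√19 = 0.6882
t = d̄/SE = 4.8/0.6882 = 6.9747
Critical value: t_{0.025,18} = ±2.101
p-value < 0.0001
Decision: reject H₀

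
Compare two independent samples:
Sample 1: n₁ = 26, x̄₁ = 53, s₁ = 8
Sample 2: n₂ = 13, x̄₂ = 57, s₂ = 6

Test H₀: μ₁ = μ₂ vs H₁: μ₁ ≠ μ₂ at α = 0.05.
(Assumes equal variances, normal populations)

Pooled variance: s²_p = [25×8² + 12×6²]/(37) = 54.9189
s_p = 7.4107
SE = s_p×√(1/n₁ + 1/n₂) = 7.4107×√(1/26 + 1/13) = 2.5173
t = (x̄₁ - x̄₂)/SE = (53 - 57)/2.5173 = -1.5890
df = 37, t-critical = ±2.026
Decision: fail to reject H₀

Answer: t = -1.5890, fail to reject H₀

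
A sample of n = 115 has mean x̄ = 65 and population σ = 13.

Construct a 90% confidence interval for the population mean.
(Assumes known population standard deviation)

Confidence level: 90%, α = 0.1
z_0.05 = 1.645
SE = σ/√n = 13/√115 = 1.2123
Margin of error = 1.645 × 1.2123 = 1.9942
CI: x̄ ± margin = 65 ± 1.9942
CI: (63.0058, 66.9942)

Answer: (63.0058, 66.9942)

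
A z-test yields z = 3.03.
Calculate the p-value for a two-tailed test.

For z = 3.03:
p = 2×P(Z > |3.03|) = 2×(1 - Φ(3.03)) = 0.0024

Answer: p-value ≈ 0.0024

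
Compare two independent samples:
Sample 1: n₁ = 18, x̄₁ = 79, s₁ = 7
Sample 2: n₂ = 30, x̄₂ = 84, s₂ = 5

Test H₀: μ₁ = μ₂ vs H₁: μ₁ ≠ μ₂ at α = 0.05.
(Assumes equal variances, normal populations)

Answer: t = -2.8817, reject H₀

Derivation:
Pooled variance: s²_p = [17×7² + 29×5²]/(46) = 33.8696
s_p = 5.8198
SE = s_p×√(1/n₁ + 1/n₂) = 5.8198×√(1/18 + 1/30) = 1.7351
t = (x̄₁ - x̄₂)/SE = (79 - 84)/1.7351 = -2.8817
df = 46, t-critical = ±2.013
Decision: reject H₀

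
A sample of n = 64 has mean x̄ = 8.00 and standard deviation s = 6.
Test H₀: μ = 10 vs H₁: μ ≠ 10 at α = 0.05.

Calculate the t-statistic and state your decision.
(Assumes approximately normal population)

Answer: t = -2.6667, reject H₀

Derivation:
df = n - 1 = 63
SE = s/√n = 6/√64 = 0.7500
t = (x̄ - μ₀)/SE = (8.00 - 10)/0.7500 = -2.6667
Critical value: t_{0.025,63} = ±1.998
p-value ≈ 0.0097
Decision: reject H₀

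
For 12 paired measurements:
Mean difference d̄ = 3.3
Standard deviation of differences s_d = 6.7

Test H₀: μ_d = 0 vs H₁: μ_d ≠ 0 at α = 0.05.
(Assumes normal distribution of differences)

df = n - 1 = 11
SE = s_d/√n = 6.7/√12 = 1.9341
t = d̄/SE = 3.3/1.9341 = 1.7062
Critical value: t_{0.025,11} = ±2.201
p-value ≈ 0.1160
Decision: fail to reject H₀

Answer: t = 1.7062, fail to reject H₀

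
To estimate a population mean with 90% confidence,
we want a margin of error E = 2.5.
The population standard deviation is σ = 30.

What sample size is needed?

z_0.05 = 1.645
n = (z×σ/E)² = (1.645×30/2.5)²
n = 389.6676
Round up: n = 390

Answer: n = 390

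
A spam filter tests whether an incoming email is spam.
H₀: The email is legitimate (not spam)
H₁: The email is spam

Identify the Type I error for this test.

Answer: Marking a legitimate email as spam

Derivation:
Type I error (α): Rejecting H₀ when H₀ is true
Type II error (β): Failing to reject H₀ when H₁ is true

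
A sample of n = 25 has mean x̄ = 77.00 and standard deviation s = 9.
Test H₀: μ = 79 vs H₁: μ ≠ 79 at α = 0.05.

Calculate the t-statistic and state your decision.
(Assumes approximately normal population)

df = n - 1 = 24
SE = s/√n = 9/√25 = 1.8000
t = (x̄ - μ₀)/SE = (77.00 - 79)/1.8000 = -1.1111
Critical value: t_{0.025,24} = ±2.064
p-value ≈ 0.2775
Decision: fail to reject H₀

Answer: t = -1.1111, fail to reject H₀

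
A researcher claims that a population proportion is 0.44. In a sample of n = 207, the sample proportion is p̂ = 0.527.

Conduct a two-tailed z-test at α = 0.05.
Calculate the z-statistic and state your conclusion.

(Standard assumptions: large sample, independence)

Answer: z = 2.5217, reject H₀

Derivation:
H₀: p = 0.44, H₁: p ≠ 0.44
Standard error: SE = √(p₀(1-p₀)/n) = √(0.44×0.56/207) = 0.034501
z-statistic: z = (p̂ - p₀)/SE = (0.527 - 0.44)/0.034501 = 2.5217
Critical value: z_0.025 = ±1.960
p-value = 0.0117
Decision: reject H₀ at α = 0.05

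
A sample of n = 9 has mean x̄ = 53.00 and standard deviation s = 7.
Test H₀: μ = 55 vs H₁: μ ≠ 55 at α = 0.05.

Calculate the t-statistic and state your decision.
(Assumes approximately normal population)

df = n - 1 = 8
SE = s/√n = 7/√9 = 2.3333
t = (x̄ - μ₀)/SE = (53.00 - 55)/2.3333 = -0.8572
Critical value: t_{0.025,8} = ±2.306
p-value ≈ 0.4163
Decision: fail to reject H₀

Answer: t = -0.8572, fail to reject H₀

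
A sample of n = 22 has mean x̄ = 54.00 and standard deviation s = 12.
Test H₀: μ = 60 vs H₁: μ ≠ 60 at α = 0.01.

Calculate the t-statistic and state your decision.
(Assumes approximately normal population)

df = n - 1 = 21
SE = s/√n = 12/√22 = 2.5584
t = (x̄ - μ₀)/SE = (54.00 - 60)/2.5584 = -2.3452
Critical value: t_{0.005,21} = ±2.831
p-value ≈ 0.0289
Decision: fail to reject H₀

Answer: t = -2.3452, fail to reject H₀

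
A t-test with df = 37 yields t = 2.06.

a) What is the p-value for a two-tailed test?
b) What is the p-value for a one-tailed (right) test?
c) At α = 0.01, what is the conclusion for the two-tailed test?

Answer: a) 0.0465, b) 0.0232, c) fail to reject H₀

Derivation:
Using t-distribution with df = 37:
a) Two-tailed: p = 2×P(T > 2.06) = 0.0465
b) One-tailed: p = P(T > 2.06) = 0.0232
c) 0.0465 ≥ 0.01, fail to reject H₀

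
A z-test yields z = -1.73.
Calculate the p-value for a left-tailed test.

Answer: p-value ≈ 0.0418

Derivation:
For z = -1.73:
p = P(Z < -1.73) = Φ(-1.73) = 0.0418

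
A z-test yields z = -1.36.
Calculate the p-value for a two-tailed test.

For z = -1.36:
p = 2×P(Z > |-1.36|) = 2×(1 - Φ(1.36)) = 0.1738

Answer: p-value ≈ 0.1738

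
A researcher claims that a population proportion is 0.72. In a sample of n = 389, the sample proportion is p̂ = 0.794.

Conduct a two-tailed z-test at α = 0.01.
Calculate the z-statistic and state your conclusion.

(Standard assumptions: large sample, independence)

Answer: z = 3.2506, reject H₀

Derivation:
H₀: p = 0.72, H₁: p ≠ 0.72
Standard error: SE = √(p₀(1-p₀)/n) = √(0.72×0.28/389) = 0.022765
z-statistic: z = (p̂ - p₀)/SE = (0.794 - 0.72)/0.022765 = 3.2506
Critical value: z_0.005 = ±2.576
p-value = 0.0012
Decision: reject H₀ at α = 0.01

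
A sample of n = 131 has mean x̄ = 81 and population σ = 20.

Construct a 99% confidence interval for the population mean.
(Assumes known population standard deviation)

Answer: (76.4987, 85.5013)

Derivation:
Confidence level: 99%, α = 0.01
z_0.005 = 2.576
SE = σ/√n = 20/√131 = 1.7474
Margin of error = 2.576 × 1.7474 = 4.5013
CI: x̄ ± margin = 81 ± 4.5013
CI: (76.4987, 85.5013)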